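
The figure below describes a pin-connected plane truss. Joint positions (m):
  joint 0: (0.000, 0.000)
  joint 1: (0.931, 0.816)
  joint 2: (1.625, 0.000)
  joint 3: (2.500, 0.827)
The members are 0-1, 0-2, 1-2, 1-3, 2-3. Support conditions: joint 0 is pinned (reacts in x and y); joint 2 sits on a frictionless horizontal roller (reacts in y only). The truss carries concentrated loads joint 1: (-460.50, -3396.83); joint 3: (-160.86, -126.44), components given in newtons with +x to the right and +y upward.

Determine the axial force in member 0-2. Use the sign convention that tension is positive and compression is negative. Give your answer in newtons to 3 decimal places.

1313.354

N=4 nodes, M=5 members, R=3 reactions → 2N=8, M+R=8
member 0 (0-1): L=1.2380, (cx,cy)=(0.7520,0.6591)
member 1 (0-2): L=1.6250, (cx,cy)=(1.0000,0.0000)
member 2 (1-2): L=1.0712, (cx,cy)=(0.6479,-0.7618)
member 3 (1-3): L=1.5690, (cx,cy)=(1.0000,0.0070)
member 4 (2-3): L=1.2040, (cx,cy)=(0.7268,0.6869)
solve A·x = −loads:
  F[0-1] = -2572.6685 N (compression)
  F[0-2] = +1313.3537 N (tension)
  F[1-2] = -2233.3813 N (compression)
  F[1-3] = -27.2843 N (compression)
  F[2-3] = -183.7971 N (compression)
  Rx@0 = +621.3600 N
  Ry@0 = +1695.7318 N
  Ry@2 = +1827.5382 N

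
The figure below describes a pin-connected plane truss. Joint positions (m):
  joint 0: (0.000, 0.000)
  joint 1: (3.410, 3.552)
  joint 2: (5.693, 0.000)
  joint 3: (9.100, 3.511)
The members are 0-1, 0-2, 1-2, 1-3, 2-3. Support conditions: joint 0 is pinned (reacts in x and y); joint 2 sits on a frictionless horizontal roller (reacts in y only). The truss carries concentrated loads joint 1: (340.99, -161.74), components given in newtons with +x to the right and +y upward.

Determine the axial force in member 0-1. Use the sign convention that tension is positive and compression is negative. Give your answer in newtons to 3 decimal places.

205.012

N=4 nodes, M=5 members, R=3 reactions → 2N=8, M+R=8
member 0 (0-1): L=4.9239, (cx,cy)=(0.6925,0.7214)
member 1 (0-2): L=5.6930, (cx,cy)=(1.0000,0.0000)
member 2 (1-2): L=4.2224, (cx,cy)=(0.5407,-0.8412)
member 3 (1-3): L=5.6901, (cx,cy)=(1.0000,-0.0072)
member 4 (2-3): L=4.8923, (cx,cy)=(0.6964,0.7177)
solve A·x = −loads:
  F[0-1] = +205.0116 N (tension)
  F[0-2] = +199.0112 N (tension)
  F[1-2] = -368.0718 N (compression)
  F[1-3] = -0.0000 N (tension)
  F[2-3] = +0.0000 N (tension)
  Rx@0 = -340.9900 N
  Ry@0 = -147.8911 N
  Ry@2 = +309.6311 N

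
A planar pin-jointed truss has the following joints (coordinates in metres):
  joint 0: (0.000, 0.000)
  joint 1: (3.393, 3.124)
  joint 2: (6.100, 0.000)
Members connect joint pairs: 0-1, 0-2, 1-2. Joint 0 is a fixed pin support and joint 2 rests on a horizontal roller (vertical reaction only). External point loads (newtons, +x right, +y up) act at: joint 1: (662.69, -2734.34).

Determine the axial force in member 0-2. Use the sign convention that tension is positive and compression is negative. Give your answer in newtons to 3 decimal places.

N=3 nodes, M=3 members, R=3 reactions → 2N=6, M+R=6
member 0 (0-1): L=4.6121, (cx,cy)=(0.7357,0.6773)
member 1 (0-2): L=6.1000, (cx,cy)=(1.0000,0.0000)
member 2 (1-2): L=4.1337, (cx,cy)=(0.6549,-0.7557)
solve A·x = −loads:
  F[0-1] = -1290.3879 N (compression)
  F[0-2] = +1611.9863 N (tension)
  F[1-2] = -2461.5510 N (compression)
  Rx@0 = -662.6900 N
  Ry@0 = +874.0352 N
  Ry@2 = +1860.3048 N

1611.986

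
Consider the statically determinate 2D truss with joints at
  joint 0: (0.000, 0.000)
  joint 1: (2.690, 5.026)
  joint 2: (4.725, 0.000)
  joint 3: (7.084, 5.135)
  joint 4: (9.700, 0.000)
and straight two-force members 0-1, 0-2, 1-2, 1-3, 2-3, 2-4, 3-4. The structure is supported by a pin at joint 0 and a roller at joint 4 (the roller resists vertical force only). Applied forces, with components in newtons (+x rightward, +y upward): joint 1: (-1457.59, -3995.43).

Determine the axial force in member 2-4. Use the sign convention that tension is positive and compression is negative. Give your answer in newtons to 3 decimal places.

N=5 nodes, M=7 members, R=3 reactions → 2N=10, M+R=10
member 0 (0-1): L=5.7006, (cx,cy)=(0.4719,0.8817)
member 1 (0-2): L=4.7250, (cx,cy)=(1.0000,0.0000)
member 2 (1-2): L=5.4224, (cx,cy)=(0.3753,-0.9269)
member 3 (1-3): L=4.3954, (cx,cy)=(0.9997,0.0248)
member 4 (2-3): L=5.6509, (cx,cy)=(0.4175,0.9087)
member 5 (2-4): L=4.9750, (cx,cy)=(1.0000,0.0000)
member 6 (3-4): L=5.7630, (cx,cy)=(0.4539,-0.8910)
solve A·x = −loads:
  F[0-1] = -4131.5823 N (compression)
  F[0-2] = +492.0236 N (tension)
  F[1-2] = -389.8408 N (compression)
  F[1-3] = -345.8233 N (compression)
  F[2-3] = +397.6512 N (tension)
  F[2-4] = +179.7164 N (tension)
  F[3-4] = -395.9090 N (compression)
  Rx@0 = +1457.5900 N
  Ry@0 = +3642.6610 N
  Ry@4 = +352.7690 N

179.716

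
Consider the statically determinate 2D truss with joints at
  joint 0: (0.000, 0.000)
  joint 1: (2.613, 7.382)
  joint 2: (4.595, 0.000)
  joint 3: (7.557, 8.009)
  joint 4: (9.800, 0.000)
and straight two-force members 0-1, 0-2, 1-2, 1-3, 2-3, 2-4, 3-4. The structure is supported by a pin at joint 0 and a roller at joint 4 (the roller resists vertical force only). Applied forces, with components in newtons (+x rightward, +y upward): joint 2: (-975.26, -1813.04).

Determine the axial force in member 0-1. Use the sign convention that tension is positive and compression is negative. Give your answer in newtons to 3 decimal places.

-1021.492

N=5 nodes, M=7 members, R=3 reactions → 2N=10, M+R=10
member 0 (0-1): L=7.8308, (cx,cy)=(0.3337,0.9427)
member 1 (0-2): L=4.5950, (cx,cy)=(1.0000,0.0000)
member 2 (1-2): L=7.6434, (cx,cy)=(0.2593,-0.9658)
member 3 (1-3): L=4.9836, (cx,cy)=(0.9921,0.1258)
member 4 (2-3): L=8.5392, (cx,cy)=(0.3469,0.9379)
member 5 (2-4): L=5.2050, (cx,cy)=(1.0000,0.0000)
member 6 (3-4): L=8.3172, (cx,cy)=(0.2697,-0.9629)
solve A·x = −loads:
  F[0-1] = -1021.4922 N (compression)
  F[0-2] = -634.4068 N (compression)
  F[1-2] = +920.9344 N (tension)
  F[1-3] = -584.3010 N (compression)
  F[2-3] = +984.7467 N (tension)
  F[2-4] = +238.0772 N (tension)
  F[3-4] = -882.8024 N (compression)
  Rx@0 = +975.2600 N
  Ry@0 = +962.9462 N
  Ry@4 = +850.0938 N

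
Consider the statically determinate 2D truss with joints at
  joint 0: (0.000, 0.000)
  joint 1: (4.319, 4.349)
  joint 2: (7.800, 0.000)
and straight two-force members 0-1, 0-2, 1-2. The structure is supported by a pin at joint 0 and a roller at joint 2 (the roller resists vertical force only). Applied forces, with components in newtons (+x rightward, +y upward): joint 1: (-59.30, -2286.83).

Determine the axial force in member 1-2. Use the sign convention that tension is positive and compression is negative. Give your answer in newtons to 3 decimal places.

N=3 nodes, M=3 members, R=3 reactions → 2N=6, M+R=6
member 0 (0-1): L=6.1292, (cx,cy)=(0.7047,0.7095)
member 1 (0-2): L=7.8000, (cx,cy)=(1.0000,0.0000)
member 2 (1-2): L=5.5706, (cx,cy)=(0.6249,-0.7807)
solve A·x = −loads:
  F[0-1] = -1484.9341 N (compression)
  F[0-2] = +987.0666 N (tension)
  F[1-2] = -1579.5794 N (compression)
  Rx@0 = +59.3000 N
  Ry@0 = +1053.6347 N
  Ry@2 = +1233.1953 N

-1579.579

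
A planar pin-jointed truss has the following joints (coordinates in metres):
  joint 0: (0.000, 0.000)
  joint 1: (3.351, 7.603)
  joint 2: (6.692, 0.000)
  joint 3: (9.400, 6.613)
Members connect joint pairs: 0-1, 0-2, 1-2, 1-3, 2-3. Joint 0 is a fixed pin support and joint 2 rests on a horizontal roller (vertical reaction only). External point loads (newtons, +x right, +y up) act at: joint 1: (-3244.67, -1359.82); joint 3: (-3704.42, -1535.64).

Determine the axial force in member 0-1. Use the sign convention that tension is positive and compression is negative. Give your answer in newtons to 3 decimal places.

-8091.841

N=4 nodes, M=5 members, R=3 reactions → 2N=8, M+R=8
member 0 (0-1): L=8.3087, (cx,cy)=(0.4033,0.9151)
member 1 (0-2): L=6.6920, (cx,cy)=(1.0000,0.0000)
member 2 (1-2): L=8.3047, (cx,cy)=(0.4023,-0.9155)
member 3 (1-3): L=6.1295, (cx,cy)=(0.9869,-0.1615)
member 4 (2-3): L=7.1460, (cx,cy)=(0.3790,0.9254)
solve A·x = −loads:
  F[0-1] = -8091.8408 N (compression)
  F[0-2] = -3685.5594 N (compression)
  F[1-2] = +7117.8801 N (tension)
  F[1-3] = -2920.7519 N (compression)
  F[2-3] = -2169.1708 N (compression)
  Rx@0 = +6949.0900 N
  Ry@0 = +7404.5429 N
  Ry@2 = -4509.0829 N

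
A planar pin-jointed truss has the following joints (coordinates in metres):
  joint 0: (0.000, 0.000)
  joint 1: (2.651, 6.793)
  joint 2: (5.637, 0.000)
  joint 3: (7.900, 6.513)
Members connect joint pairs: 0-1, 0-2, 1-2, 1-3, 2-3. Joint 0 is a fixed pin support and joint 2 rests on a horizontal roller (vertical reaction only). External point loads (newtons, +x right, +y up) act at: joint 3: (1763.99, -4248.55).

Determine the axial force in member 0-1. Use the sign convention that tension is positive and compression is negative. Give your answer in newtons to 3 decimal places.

N=4 nodes, M=5 members, R=3 reactions → 2N=8, M+R=8
member 0 (0-1): L=7.2920, (cx,cy)=(0.3636,0.9316)
member 1 (0-2): L=5.6370, (cx,cy)=(1.0000,0.0000)
member 2 (1-2): L=7.4203, (cx,cy)=(0.4024,-0.9155)
member 3 (1-3): L=5.2565, (cx,cy)=(0.9986,-0.0533)
member 4 (2-3): L=6.8950, (cx,cy)=(0.3282,0.9446)
solve A·x = −loads:
  F[0-1] = +4018.7002 N (tension)
  F[0-2] = +302.9867 N (tension)
  F[1-2] = -4274.8071 N (compression)
  F[1-3] = +3185.7466 N (tension)
  F[2-3] = -4318.0538 N (compression)
  Rx@0 = -1763.9900 N
  Ry@0 = -3743.7175 N
  Ry@2 = +7992.2675 N

4018.700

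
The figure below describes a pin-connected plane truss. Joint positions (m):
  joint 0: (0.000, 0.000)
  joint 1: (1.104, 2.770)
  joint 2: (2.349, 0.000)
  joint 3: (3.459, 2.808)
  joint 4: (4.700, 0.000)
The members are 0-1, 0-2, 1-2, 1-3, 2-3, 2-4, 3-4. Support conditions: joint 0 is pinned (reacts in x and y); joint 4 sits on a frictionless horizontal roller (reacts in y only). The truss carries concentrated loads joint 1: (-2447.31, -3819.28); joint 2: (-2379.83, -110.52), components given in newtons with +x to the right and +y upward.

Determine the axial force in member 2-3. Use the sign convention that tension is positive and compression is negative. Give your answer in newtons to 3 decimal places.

-534.048

N=5 nodes, M=7 members, R=3 reactions → 2N=10, M+R=10
member 0 (0-1): L=2.9819, (cx,cy)=(0.3702,0.9289)
member 1 (0-2): L=2.3490, (cx,cy)=(1.0000,0.0000)
member 2 (1-2): L=3.0369, (cx,cy)=(0.4100,-0.9121)
member 3 (1-3): L=2.3553, (cx,cy)=(0.9999,0.0161)
member 4 (2-3): L=3.0194, (cx,cy)=(0.3676,0.9300)
member 5 (2-4): L=2.3510, (cx,cy)=(1.0000,0.0000)
member 6 (3-4): L=3.0700, (cx,cy)=(0.4042,-0.9147)
solve A·x = −loads:
  F[0-1] = -4757.8926 N (compression)
  F[0-2] = -3065.6064 N (compression)
  F[1-2] = +665.6812 N (tension)
  F[1-3] = +412.9316 N (tension)
  F[2-3] = -534.0478 N (compression)
  F[2-4] = -216.5518 N (compression)
  F[3-4] = +535.7095 N (tension)
  Rx@0 = +4827.1400 N
  Ry@0 = +4419.7898 N
  Ry@4 = -489.9898 N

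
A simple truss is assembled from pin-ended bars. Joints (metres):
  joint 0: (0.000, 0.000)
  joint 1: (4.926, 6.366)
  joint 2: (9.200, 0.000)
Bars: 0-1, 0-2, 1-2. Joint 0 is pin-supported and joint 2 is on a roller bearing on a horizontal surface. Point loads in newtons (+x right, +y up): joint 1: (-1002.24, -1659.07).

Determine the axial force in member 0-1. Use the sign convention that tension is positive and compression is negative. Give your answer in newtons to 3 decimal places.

N=3 nodes, M=3 members, R=3 reactions → 2N=6, M+R=6
member 0 (0-1): L=8.0493, (cx,cy)=(0.6120,0.7909)
member 1 (0-2): L=9.2000, (cx,cy)=(1.0000,0.0000)
member 2 (1-2): L=7.6677, (cx,cy)=(0.5574,-0.8302)
solve A·x = −loads:
  F[0-1] = -1851.4338 N (compression)
  F[0-2] = +130.7963 N (tension)
  F[1-2] = -234.6517 N (compression)
  Rx@0 = +1002.2400 N
  Ry@0 = +1464.2527 N
  Ry@2 = +194.8173 N

-1851.434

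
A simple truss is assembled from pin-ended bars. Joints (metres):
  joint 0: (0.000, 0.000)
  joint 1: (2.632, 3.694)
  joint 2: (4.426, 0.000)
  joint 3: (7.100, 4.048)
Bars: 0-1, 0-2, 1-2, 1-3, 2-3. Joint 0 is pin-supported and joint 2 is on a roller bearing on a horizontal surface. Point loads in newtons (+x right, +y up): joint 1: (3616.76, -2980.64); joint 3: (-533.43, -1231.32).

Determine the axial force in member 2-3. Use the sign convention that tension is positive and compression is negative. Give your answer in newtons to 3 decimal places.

N=4 nodes, M=5 members, R=3 reactions → 2N=8, M+R=8
member 0 (0-1): L=4.5358, (cx,cy)=(0.5803,0.8144)
member 1 (0-2): L=4.4260, (cx,cy)=(1.0000,0.0000)
member 2 (1-2): L=4.1066, (cx,cy)=(0.4369,-0.8995)
member 3 (1-3): L=4.4820, (cx,cy)=(0.9969,0.0790)
member 4 (2-3): L=4.8515, (cx,cy)=(0.5512,0.8344)
solve A·x = −loads:
  F[0-1] = +2537.3775 N (tension)
  F[0-2] = +1610.9445 N (tension)
  F[1-2] = -5584.8287 N (compression)
  F[1-3] = +296.3335 N (tension)
  F[2-3] = -1503.7644 N (compression)
  Rx@0 = -3083.3300 N
  Ry@0 = -2066.4863 N
  Ry@2 = +6278.4463 N

-1503.764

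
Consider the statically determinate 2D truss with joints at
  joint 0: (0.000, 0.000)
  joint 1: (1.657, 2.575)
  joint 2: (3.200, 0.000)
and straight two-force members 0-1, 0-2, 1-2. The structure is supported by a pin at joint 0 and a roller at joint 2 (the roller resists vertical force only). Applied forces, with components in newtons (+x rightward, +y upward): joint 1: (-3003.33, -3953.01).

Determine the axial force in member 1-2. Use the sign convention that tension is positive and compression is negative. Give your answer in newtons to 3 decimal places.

431.138

N=3 nodes, M=3 members, R=3 reactions → 2N=6, M+R=6
member 0 (0-1): L=3.0621, (cx,cy)=(0.5411,0.8409)
member 1 (0-2): L=3.2000, (cx,cy)=(1.0000,0.0000)
member 2 (1-2): L=3.0019, (cx,cy)=(0.5140,-0.8578)
solve A·x = −loads:
  F[0-1] = -5140.5132 N (compression)
  F[0-2] = -221.6072 N (compression)
  F[1-2] = +431.1376 N (tension)
  Rx@0 = +3003.3300 N
  Ry@0 = +4322.8341 N
  Ry@2 = -369.8241 N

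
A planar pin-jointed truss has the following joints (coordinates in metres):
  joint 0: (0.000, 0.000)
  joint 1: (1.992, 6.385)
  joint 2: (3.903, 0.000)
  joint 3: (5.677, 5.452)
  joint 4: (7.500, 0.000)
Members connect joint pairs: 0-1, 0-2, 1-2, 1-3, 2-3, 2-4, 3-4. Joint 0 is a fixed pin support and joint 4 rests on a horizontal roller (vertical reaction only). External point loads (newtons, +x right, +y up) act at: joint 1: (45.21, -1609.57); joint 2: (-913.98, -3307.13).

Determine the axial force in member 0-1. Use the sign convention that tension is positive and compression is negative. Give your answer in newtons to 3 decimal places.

-2859.438

N=5 nodes, M=7 members, R=3 reactions → 2N=10, M+R=10
member 0 (0-1): L=6.6885, (cx,cy)=(0.2978,0.9546)
member 1 (0-2): L=3.9030, (cx,cy)=(1.0000,0.0000)
member 2 (1-2): L=6.6648, (cx,cy)=(0.2867,-0.9580)
member 3 (1-3): L=3.8013, (cx,cy)=(0.9694,-0.2454)
member 4 (2-3): L=5.7334, (cx,cy)=(0.3094,0.9509)
member 5 (2-4): L=3.5970, (cx,cy)=(1.0000,0.0000)
member 6 (3-4): L=5.7487, (cx,cy)=(0.3171,-0.9484)
solve A·x = −loads:
  F[0-1] = -2859.4378 N (compression)
  F[0-2] = -17.1615 N (compression)
  F[1-2] = +1521.5152 N (tension)
  F[1-3] = -1375.1447 N (compression)
  F[2-3] = +1944.9459 N (tension)
  F[2-4] = +731.2801 N (tension)
  F[3-4] = -2306.0424 N (compression)
  Rx@0 = +868.7700 N
  Ry@0 = +2729.6790 N
  Ry@4 = +2187.0210 N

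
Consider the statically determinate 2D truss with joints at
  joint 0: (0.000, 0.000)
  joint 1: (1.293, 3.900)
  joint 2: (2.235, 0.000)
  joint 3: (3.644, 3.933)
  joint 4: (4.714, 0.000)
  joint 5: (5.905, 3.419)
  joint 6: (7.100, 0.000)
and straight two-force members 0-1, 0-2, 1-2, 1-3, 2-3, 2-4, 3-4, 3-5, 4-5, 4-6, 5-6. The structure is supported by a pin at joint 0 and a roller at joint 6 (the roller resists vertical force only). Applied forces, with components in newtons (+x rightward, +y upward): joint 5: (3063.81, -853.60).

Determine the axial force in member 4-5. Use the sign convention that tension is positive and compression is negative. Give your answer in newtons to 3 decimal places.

1819.767

N=7 nodes, M=11 members, R=3 reactions → 2N=14, M+R=14
member 0 (0-1): L=4.1088, (cx,cy)=(0.3147,0.9492)
member 1 (0-2): L=2.2350, (cx,cy)=(1.0000,0.0000)
member 2 (1-2): L=4.0122, (cx,cy)=(0.2348,-0.9720)
member 3 (1-3): L=2.3512, (cx,cy)=(0.9999,0.0140)
member 4 (2-3): L=4.1778, (cx,cy)=(0.3373,0.9414)
member 5 (2-4): L=2.4790, (cx,cy)=(1.0000,0.0000)
member 6 (3-4): L=4.0760, (cx,cy)=(0.2625,-0.9649)
member 7 (3-5): L=2.3187, (cx,cy)=(0.9751,-0.2217)
member 8 (4-5): L=3.6205, (cx,cy)=(0.3290,0.9443)
member 9 (4-6): L=2.3860, (cx,cy)=(1.0000,0.0000)
member 10 (5-6): L=3.6218, (cx,cy)=(0.3299,-0.9440)
solve A·x = −loads:
  F[0-1] = +1402.9876 N (tension)
  F[0-2] = +2622.2982 N (tension)
  F[1-2] = -1359.0189 N (compression)
  F[1-3] = +760.6664 N (tension)
  F[2-3] = +1403.2447 N (tension)
  F[2-4] = +1829.9586 N (tension)
  F[3-4] = -1780.9472 N (compression)
  F[3-5] = +1744.7874 N (tension)
  F[4-5] = +1819.7666 N (tension)
  F[4-6] = +763.8026 N (tension)
  F[5-6] = -2314.9423 N (compression)
  Rx@0 = -3063.8100 N
  Ry@0 = -1331.7063 N
  Ry@6 = +2185.3063 N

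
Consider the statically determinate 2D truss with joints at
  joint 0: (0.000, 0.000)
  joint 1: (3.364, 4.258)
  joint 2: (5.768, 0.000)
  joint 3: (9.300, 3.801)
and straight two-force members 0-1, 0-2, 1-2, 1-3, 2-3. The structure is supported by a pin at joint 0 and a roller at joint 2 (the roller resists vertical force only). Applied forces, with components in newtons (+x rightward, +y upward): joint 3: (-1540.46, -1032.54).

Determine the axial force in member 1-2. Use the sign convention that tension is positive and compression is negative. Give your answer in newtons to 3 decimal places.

487.606

N=4 nodes, M=5 members, R=3 reactions → 2N=8, M+R=8
member 0 (0-1): L=5.4265, (cx,cy)=(0.6199,0.7847)
member 1 (0-2): L=5.7680, (cx,cy)=(1.0000,0.0000)
member 2 (1-2): L=4.8898, (cx,cy)=(0.4916,-0.8708)
member 3 (1-3): L=5.9536, (cx,cy)=(0.9970,-0.0768)
member 4 (2-3): L=5.1887, (cx,cy)=(0.6807,0.7326)
solve A·x = −loads:
  F[0-1] = -487.9321 N (compression)
  F[0-2] = -1237.9816 N (compression)
  F[1-2] = +487.6060 N (tension)
  F[1-3] = -543.8092 N (compression)
  F[2-3] = -1466.4917 N (compression)
  Rx@0 = +1540.4600 N
  Ry@0 = +382.8636 N
  Ry@2 = +649.6764 N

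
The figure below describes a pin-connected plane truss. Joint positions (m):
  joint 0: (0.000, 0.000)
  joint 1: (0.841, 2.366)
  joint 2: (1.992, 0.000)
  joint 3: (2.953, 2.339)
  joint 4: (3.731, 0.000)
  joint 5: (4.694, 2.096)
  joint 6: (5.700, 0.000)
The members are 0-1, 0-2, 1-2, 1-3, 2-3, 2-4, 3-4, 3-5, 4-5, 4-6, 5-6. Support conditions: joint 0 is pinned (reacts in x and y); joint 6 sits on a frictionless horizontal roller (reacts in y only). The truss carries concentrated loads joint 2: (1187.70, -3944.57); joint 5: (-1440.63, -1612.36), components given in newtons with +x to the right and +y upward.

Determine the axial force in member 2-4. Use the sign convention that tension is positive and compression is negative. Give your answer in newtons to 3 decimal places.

N=7 nodes, M=11 members, R=3 reactions → 2N=14, M+R=14
member 0 (0-1): L=2.5110, (cx,cy)=(0.3349,0.9422)
member 1 (0-2): L=1.9920, (cx,cy)=(1.0000,0.0000)
member 2 (1-2): L=2.6311, (cx,cy)=(0.4375,-0.8992)
member 3 (1-3): L=2.1122, (cx,cy)=(0.9999,-0.0128)
member 4 (2-3): L=2.5287, (cx,cy)=(0.3800,0.9250)
member 5 (2-4): L=1.7390, (cx,cy)=(1.0000,0.0000)
member 6 (3-4): L=2.4650, (cx,cy)=(0.3156,-0.9489)
member 7 (3-5): L=1.7579, (cx,cy)=(0.9904,-0.1382)
member 8 (4-5): L=2.3066, (cx,cy)=(0.4175,0.9087)
member 9 (4-6): L=1.9690, (cx,cy)=(1.0000,0.0000)
member 10 (5-6): L=2.3249, (cx,cy)=(0.4327,-0.9015)
solve A·x = −loads:
  F[0-1] = -3587.5594 N (compression)
  F[0-2] = +948.6270 N (tension)
  F[1-2] = +3799.8490 N (tension)
  F[1-3] = -2864.0632 N (compression)
  F[2-3] = +570.3921 N (tension)
  F[2-4] = +1206.4309 N (tension)
  F[3-4] = -215.2276 N (compression)
  F[3-5] = -2604.1320 N (compression)
  F[4-5] = +224.7504 N (tension)
  F[4-6] = +1044.6698 N (tension)
  F[5-6] = -2414.2878 N (compression)
  Rx@0 = +252.9300 N
  Ry@0 = +3380.3614 N
  Ry@6 = +2176.5686 N

1206.431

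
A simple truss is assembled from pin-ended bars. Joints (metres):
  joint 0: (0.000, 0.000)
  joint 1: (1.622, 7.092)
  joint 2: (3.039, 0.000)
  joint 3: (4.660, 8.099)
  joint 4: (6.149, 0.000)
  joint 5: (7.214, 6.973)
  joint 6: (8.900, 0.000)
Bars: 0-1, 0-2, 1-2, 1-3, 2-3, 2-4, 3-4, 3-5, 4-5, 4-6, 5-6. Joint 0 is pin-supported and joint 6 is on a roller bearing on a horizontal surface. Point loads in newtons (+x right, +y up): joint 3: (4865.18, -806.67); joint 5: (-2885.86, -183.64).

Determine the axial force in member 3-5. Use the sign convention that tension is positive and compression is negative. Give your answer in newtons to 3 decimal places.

-4032.038

N=7 nodes, M=11 members, R=3 reactions → 2N=14, M+R=14
member 0 (0-1): L=7.2751, (cx,cy)=(0.2230,0.9748)
member 1 (0-2): L=3.0390, (cx,cy)=(1.0000,0.0000)
member 2 (1-2): L=7.2322, (cx,cy)=(0.1959,-0.9806)
member 3 (1-3): L=3.2005, (cx,cy)=(0.9492,0.3146)
member 4 (2-3): L=8.2596, (cx,cy)=(0.1963,0.9806)
member 5 (2-4): L=3.1100, (cx,cy)=(1.0000,0.0000)
member 6 (3-4): L=8.2347, (cx,cy)=(0.1808,-0.9835)
member 7 (3-5): L=2.7912, (cx,cy)=(0.9150,-0.4034)
member 8 (4-5): L=7.0539, (cx,cy)=(0.1510,0.9885)
member 9 (4-6): L=2.7510, (cx,cy)=(1.0000,0.0000)
member 10 (5-6): L=7.1739, (cx,cy)=(0.2350,-0.9720)
solve A·x = −loads:
  F[0-1] = +1792.3150 N (tension)
  F[0-2] = +1579.7203 N (tension)
  F[1-2] = -1544.3812 N (compression)
  F[1-3] = +739.7604 N (tension)
  F[2-3] = +1544.4838 N (tension)
  F[2-4] = +974.0158 N (tension)
  F[3-4] = -942.8451 N (compression)
  F[3-5] = -4032.0380 N (compression)
  F[4-5] = +938.0569 N (tension)
  F[4-6] = +661.9022 N (tension)
  F[5-6] = -2816.3955 N (compression)
  Rx@0 = -1979.3200 N
  Ry@0 = -1747.2015 N
  Ry@6 = +2737.5115 N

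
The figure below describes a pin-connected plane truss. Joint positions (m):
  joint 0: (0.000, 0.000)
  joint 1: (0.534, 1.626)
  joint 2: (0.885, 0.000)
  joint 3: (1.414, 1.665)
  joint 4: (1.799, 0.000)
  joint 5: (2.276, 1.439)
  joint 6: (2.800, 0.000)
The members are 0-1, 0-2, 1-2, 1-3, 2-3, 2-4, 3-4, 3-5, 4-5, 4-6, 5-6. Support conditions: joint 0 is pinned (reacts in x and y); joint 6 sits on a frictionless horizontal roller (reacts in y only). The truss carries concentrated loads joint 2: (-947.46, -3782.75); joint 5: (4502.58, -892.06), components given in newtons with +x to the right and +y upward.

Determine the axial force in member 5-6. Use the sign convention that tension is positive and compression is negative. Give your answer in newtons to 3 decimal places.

N=7 nodes, M=11 members, R=3 reactions → 2N=14, M+R=14
member 0 (0-1): L=1.7114, (cx,cy)=(0.3120,0.9501)
member 1 (0-2): L=0.8850, (cx,cy)=(1.0000,0.0000)
member 2 (1-2): L=1.6635, (cx,cy)=(0.2110,-0.9775)
member 3 (1-3): L=0.8809, (cx,cy)=(0.9990,0.0443)
member 4 (2-3): L=1.7470, (cx,cy)=(0.3028,0.9531)
member 5 (2-4): L=0.9140, (cx,cy)=(1.0000,0.0000)
member 6 (3-4): L=1.7089, (cx,cy)=(0.2253,-0.9743)
member 7 (3-5): L=0.8911, (cx,cy)=(0.9673,-0.2536)
member 8 (4-5): L=1.5160, (cx,cy)=(0.3146,0.9492)
member 9 (4-6): L=1.0010, (cx,cy)=(1.0000,0.0000)
member 10 (5-6): L=1.5314, (cx,cy)=(0.3422,-0.9396)
solve A·x = −loads:
  F[0-1] = -463.1933 N (compression)
  F[0-2] = +3699.6445 N (tension)
  F[1-2] = +439.4488 N (tension)
  F[1-3] = -237.4841 N (compression)
  F[2-3] = +3518.3708 N (tension)
  F[2-4] = +3674.4615 N (tension)
  F[3-4] = -3889.5265 N (compression)
  F[3-5] = +1761.9827 N (tension)
  F[4-5] = +3992.3070 N (tension)
  F[4-6] = +1542.0461 N (tension)
  F[5-6] = -4506.7658 N (compression)
  Rx@0 = -3555.1200 N
  Ry@0 = +440.0690 N
  Ry@6 = +4234.7410 N

-4506.766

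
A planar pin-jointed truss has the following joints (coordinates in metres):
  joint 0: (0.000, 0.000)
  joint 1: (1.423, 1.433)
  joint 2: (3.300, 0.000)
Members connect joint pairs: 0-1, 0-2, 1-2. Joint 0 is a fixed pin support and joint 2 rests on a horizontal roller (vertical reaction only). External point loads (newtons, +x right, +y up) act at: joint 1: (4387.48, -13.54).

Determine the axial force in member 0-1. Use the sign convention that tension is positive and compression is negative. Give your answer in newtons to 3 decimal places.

2674.164

N=3 nodes, M=3 members, R=3 reactions → 2N=6, M+R=6
member 0 (0-1): L=2.0195, (cx,cy)=(0.7046,0.7096)
member 1 (0-2): L=3.3000, (cx,cy)=(1.0000,0.0000)
member 2 (1-2): L=2.3615, (cx,cy)=(0.7948,-0.6068)
solve A·x = −loads:
  F[0-1] = +2674.1638 N (tension)
  F[0-2] = +2503.1931 N (tension)
  F[1-2] = -3149.3108 N (compression)
  Rx@0 = -4387.4800 N
  Ry@0 = -1897.5286 N
  Ry@2 = +1911.0686 N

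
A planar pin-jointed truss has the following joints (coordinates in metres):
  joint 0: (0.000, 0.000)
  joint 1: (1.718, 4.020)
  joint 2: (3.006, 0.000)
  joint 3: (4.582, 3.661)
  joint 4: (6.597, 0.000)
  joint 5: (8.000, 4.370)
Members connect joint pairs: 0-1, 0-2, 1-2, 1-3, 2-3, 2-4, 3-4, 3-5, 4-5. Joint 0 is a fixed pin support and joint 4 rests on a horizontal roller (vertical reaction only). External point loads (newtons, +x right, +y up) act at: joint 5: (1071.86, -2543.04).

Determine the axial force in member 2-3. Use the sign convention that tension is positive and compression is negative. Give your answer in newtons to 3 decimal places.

1494.825

N=6 nodes, M=9 members, R=3 reactions → 2N=12, M+R=12
member 0 (0-1): L=4.3717, (cx,cy)=(0.3930,0.9195)
member 1 (0-2): L=3.0060, (cx,cy)=(1.0000,0.0000)
member 2 (1-2): L=4.2213, (cx,cy)=(0.3051,-0.9523)
member 3 (1-3): L=2.8864, (cx,cy)=(0.9922,-0.1244)
member 4 (2-3): L=3.9858, (cx,cy)=(0.3954,0.9185)
member 5 (2-4): L=3.5910, (cx,cy)=(1.0000,0.0000)
member 6 (3-4): L=4.1789, (cx,cy)=(0.4822,-0.8761)
member 7 (3-5): L=3.4908, (cx,cy)=(0.9792,0.2031)
member 8 (4-5): L=4.5897, (cx,cy)=(0.3057,0.9521)
solve A·x = −loads:
  F[0-1] = +1360.2988 N (tension)
  F[0-2] = +537.2891 N (tension)
  F[1-2] = -1441.7604 N (compression)
  F[1-3] = +982.1060 N (tension)
  F[2-3] = +1494.8251 N (tension)
  F[2-4] = -493.6777 N (compression)
  F[3-4] = -948.8033 N (compression)
  F[3-5] = +2066.1015 N (tension)
  F[4-5] = -3111.6258 N (compression)
  Rx@0 = -1071.8600 N
  Ry@0 = -1250.8585 N
  Ry@4 = +3793.8985 N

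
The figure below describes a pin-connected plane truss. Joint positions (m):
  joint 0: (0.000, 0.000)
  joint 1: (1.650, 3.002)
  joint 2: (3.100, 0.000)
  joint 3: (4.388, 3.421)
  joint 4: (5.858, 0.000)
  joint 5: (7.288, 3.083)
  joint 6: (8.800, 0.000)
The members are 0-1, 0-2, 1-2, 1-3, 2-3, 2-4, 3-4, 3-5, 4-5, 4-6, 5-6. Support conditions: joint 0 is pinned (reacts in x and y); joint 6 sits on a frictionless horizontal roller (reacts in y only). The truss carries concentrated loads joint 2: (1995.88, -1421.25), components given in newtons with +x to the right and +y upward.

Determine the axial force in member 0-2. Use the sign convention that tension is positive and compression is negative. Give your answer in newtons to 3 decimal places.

2501.863

N=7 nodes, M=11 members, R=3 reactions → 2N=14, M+R=14
member 0 (0-1): L=3.4256, (cx,cy)=(0.4817,0.8764)
member 1 (0-2): L=3.1000, (cx,cy)=(1.0000,0.0000)
member 2 (1-2): L=3.3338, (cx,cy)=(0.4349,-0.9005)
member 3 (1-3): L=2.7699, (cx,cy)=(0.9885,0.1513)
member 4 (2-3): L=3.6554, (cx,cy)=(0.3524,0.9359)
member 5 (2-4): L=2.7580, (cx,cy)=(1.0000,0.0000)
member 6 (3-4): L=3.7235, (cx,cy)=(0.3948,-0.9188)
member 7 (3-5): L=2.9196, (cx,cy)=(0.9933,-0.1158)
member 8 (4-5): L=3.3985, (cx,cy)=(0.4208,0.9072)
member 9 (4-6): L=2.9420, (cx,cy)=(1.0000,0.0000)
member 10 (5-6): L=3.4338, (cx,cy)=(0.4403,-0.8978)
solve A·x = −loads:
  F[0-1] = -1050.4717 N (compression)
  F[0-2] = +2501.8630 N (tension)
  F[1-2] = +871.9056 N (tension)
  F[1-3] = -895.5092 N (compression)
  F[2-3] = +679.7241 N (tension)
  F[2-4] = +645.7017 N (tension)
  F[3-4] = -487.4331 N (compression)
  F[3-5] = -456.3342 N (compression)
  F[4-5] = +493.6682 N (tension)
  F[4-6] = +245.5431 N (tension)
  F[5-6] = -557.6374 N (compression)
  Rx@0 = -1995.8800 N
  Ry@0 = +920.5824 N
  Ry@6 = +500.6676 N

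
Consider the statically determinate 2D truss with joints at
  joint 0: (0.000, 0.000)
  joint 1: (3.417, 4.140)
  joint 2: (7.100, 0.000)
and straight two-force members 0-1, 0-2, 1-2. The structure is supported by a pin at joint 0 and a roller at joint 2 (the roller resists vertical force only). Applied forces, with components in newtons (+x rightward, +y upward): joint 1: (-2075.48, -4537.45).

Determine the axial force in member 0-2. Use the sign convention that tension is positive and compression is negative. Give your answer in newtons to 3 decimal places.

866.055

N=3 nodes, M=3 members, R=3 reactions → 2N=6, M+R=6
member 0 (0-1): L=5.3680, (cx,cy)=(0.6365,0.7712)
member 1 (0-2): L=7.1000, (cx,cy)=(1.0000,0.0000)
member 2 (1-2): L=5.5411, (cx,cy)=(0.6647,-0.7471)
solve A·x = −loads:
  F[0-1] = -4621.0646 N (compression)
  F[0-2] = +866.0550 N (tension)
  F[1-2] = -1302.9923 N (compression)
  Rx@0 = +2075.4800 N
  Ry@0 = +3563.9318 N
  Ry@2 = +973.5182 N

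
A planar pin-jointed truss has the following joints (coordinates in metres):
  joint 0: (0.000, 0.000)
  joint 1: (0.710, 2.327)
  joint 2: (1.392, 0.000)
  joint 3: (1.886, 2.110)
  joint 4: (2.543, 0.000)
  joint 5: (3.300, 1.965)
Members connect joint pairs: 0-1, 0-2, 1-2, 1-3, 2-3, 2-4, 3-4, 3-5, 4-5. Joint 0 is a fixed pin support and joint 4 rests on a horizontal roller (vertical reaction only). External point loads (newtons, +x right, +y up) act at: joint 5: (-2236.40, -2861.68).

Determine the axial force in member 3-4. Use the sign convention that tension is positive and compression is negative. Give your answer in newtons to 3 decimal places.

N=6 nodes, M=9 members, R=3 reactions → 2N=12, M+R=12
member 0 (0-1): L=2.4329, (cx,cy)=(0.2918,0.9565)
member 1 (0-2): L=1.3920, (cx,cy)=(1.0000,0.0000)
member 2 (1-2): L=2.4249, (cx,cy)=(0.2813,-0.9596)
member 3 (1-3): L=1.1959, (cx,cy)=(0.9834,-0.1815)
member 4 (2-3): L=2.1671, (cx,cy)=(0.2280,0.9737)
member 5 (2-4): L=1.1510, (cx,cy)=(1.0000,0.0000)
member 6 (3-4): L=2.2099, (cx,cy)=(0.2973,-0.9548)
member 7 (3-5): L=1.4214, (cx,cy)=(0.9948,-0.1020)
member 8 (4-5): L=2.1058, (cx,cy)=(0.3595,0.9331)
solve A·x = −loads:
  F[0-1] = -916.1010 N (compression)
  F[0-2] = -1969.0523 N (compression)
  F[1-2] = +1019.6289 N (tension)
  F[1-3] = -563.4738 N (compression)
  F[2-3] = -1004.9299 N (compression)
  F[2-4] = -1453.1981 N (compression)
  F[3-4] = +1034.8782 N (tension)
  F[3-5] = -1096.5874 N (compression)
  F[4-5] = -3186.5672 N (compression)
  Rx@0 = +2236.4000 N
  Ry@0 = +876.2227 N
  Ry@4 = +1985.4573 N

1034.878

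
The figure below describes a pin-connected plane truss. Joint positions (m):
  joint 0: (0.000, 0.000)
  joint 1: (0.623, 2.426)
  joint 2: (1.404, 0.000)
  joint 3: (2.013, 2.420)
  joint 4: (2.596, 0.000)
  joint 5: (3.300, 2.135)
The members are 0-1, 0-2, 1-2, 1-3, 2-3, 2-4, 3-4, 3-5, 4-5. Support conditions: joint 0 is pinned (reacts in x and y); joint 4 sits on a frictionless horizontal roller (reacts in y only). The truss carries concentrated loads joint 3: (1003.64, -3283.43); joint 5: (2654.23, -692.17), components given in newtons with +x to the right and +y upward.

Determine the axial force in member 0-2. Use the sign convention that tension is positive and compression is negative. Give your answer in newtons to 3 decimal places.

2998.196

N=6 nodes, M=9 members, R=3 reactions → 2N=12, M+R=12
member 0 (0-1): L=2.5047, (cx,cy)=(0.2487,0.9686)
member 1 (0-2): L=1.4040, (cx,cy)=(1.0000,0.0000)
member 2 (1-2): L=2.5486, (cx,cy)=(0.3064,-0.9519)
member 3 (1-3): L=1.3900, (cx,cy)=(1.0000,-0.0043)
member 4 (2-3): L=2.4955, (cx,cy)=(0.2440,0.9698)
member 5 (2-4): L=1.1920, (cx,cy)=(1.0000,0.0000)
member 6 (3-4): L=2.4892, (cx,cy)=(0.2342,-0.9722)
member 7 (3-5): L=1.3182, (cx,cy)=(0.9763,-0.2162)
member 8 (4-5): L=2.2481, (cx,cy)=(0.3132,0.9497)
solve A·x = −loads:
  F[0-1] = +2652.1631 N (tension)
  F[0-2] = +2998.1955 N (tension)
  F[1-2] = -2705.3964 N (compression)
  F[1-3] = +1488.7327 N (tension)
  F[2-3] = +2655.5310 N (tension)
  F[2-4] = +1521.0849 N (tension)
  F[3-4] = -6631.5617 N (compression)
  F[3-5] = +2751.3909 N (tension)
  F[4-5] = -102.4519 N (compression)
  Rx@0 = -3657.8700 N
  Ry@0 = -2568.8127 N
  Ry@4 = +6544.4127 N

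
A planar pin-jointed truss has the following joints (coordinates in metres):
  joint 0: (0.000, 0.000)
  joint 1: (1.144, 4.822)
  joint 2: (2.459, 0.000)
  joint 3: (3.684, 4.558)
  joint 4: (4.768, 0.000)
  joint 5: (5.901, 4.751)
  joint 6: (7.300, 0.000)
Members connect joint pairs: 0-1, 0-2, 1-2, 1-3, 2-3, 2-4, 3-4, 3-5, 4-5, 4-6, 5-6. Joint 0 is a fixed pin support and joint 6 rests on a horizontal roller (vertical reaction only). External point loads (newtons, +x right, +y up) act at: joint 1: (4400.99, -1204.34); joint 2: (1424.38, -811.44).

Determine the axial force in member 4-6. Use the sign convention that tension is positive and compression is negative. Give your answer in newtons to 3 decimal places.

992.089

N=7 nodes, M=11 members, R=3 reactions → 2N=14, M+R=14
member 0 (0-1): L=4.9558, (cx,cy)=(0.2308,0.9730)
member 1 (0-2): L=2.4590, (cx,cy)=(1.0000,0.0000)
member 2 (1-2): L=4.9981, (cx,cy)=(0.2631,-0.9648)
member 3 (1-3): L=2.5537, (cx,cy)=(0.9946,-0.1034)
member 4 (2-3): L=4.7197, (cx,cy)=(0.2595,0.9657)
member 5 (2-4): L=2.3090, (cx,cy)=(1.0000,0.0000)
member 6 (3-4): L=4.6851, (cx,cy)=(0.2314,-0.9729)
member 7 (3-5): L=2.2254, (cx,cy)=(0.9962,0.0867)
member 8 (4-5): L=4.8842, (cx,cy)=(0.2320,0.9727)
member 9 (4-6): L=2.5320, (cx,cy)=(1.0000,0.0000)
member 10 (5-6): L=4.9527, (cx,cy)=(0.2825,-0.9593)
solve A·x = −loads:
  F[0-1] = +1390.9186 N (tension)
  F[0-2] = +5504.2925 N (tension)
  F[1-2] = -2276.0695 N (compression)
  F[1-3] = -3499.8299 N (compression)
  F[2-3] = +3114.0374 N (tension)
  F[2-4] = +2672.8355 N (tension)
  F[3-4] = -3627.1782 N (compression)
  F[3-5] = -1840.5486 N (compression)
  F[4-5] = +3627.7116 N (tension)
  F[4-6] = +992.0894 N (tension)
  F[5-6] = -3512.1642 N (compression)
  Rx@0 = -5825.3700 N
  Ry@0 = -1353.3528 N
  Ry@6 = +3369.1328 N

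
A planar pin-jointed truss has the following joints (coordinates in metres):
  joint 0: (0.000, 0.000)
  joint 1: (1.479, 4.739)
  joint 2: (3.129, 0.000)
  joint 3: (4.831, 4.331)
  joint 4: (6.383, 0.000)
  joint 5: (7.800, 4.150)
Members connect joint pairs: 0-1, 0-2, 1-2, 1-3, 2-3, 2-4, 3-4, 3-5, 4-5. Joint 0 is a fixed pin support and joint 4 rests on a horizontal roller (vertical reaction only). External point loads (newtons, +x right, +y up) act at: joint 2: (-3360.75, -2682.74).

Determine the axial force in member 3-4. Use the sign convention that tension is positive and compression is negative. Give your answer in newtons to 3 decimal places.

-1396.990

N=6 nodes, M=9 members, R=3 reactions → 2N=12, M+R=12
member 0 (0-1): L=4.9644, (cx,cy)=(0.2979,0.9546)
member 1 (0-2): L=3.1290, (cx,cy)=(1.0000,0.0000)
member 2 (1-2): L=5.0180, (cx,cy)=(0.3288,-0.9444)
member 3 (1-3): L=3.3767, (cx,cy)=(0.9927,-0.1208)
member 4 (2-3): L=4.6534, (cx,cy)=(0.3658,0.9307)
member 5 (2-4): L=3.2540, (cx,cy)=(1.0000,0.0000)
member 6 (3-4): L=4.6007, (cx,cy)=(0.3373,-0.9414)
member 7 (3-5): L=2.9745, (cx,cy)=(0.9981,-0.0609)
member 8 (4-5): L=4.3852, (cx,cy)=(0.3231,0.9464)
solve A·x = −loads:
  F[0-1] = -1432.6957 N (compression)
  F[0-2] = -2933.9221 N (compression)
  F[1-2] = +1569.6986 N (tension)
  F[1-3] = -949.9267 N (compression)
  F[2-3] = +1289.6844 N (tension)
  F[2-4] = +471.2624 N (tension)
  F[3-4] = -1396.9898 N (compression)
  F[3-5] = -0.0000 N (tension)
  F[4-5] = +0.0000 N (tension)
  Rx@0 = +3360.7500 N
  Ry@0 = +1367.6384 N
  Ry@4 = +1315.1016 N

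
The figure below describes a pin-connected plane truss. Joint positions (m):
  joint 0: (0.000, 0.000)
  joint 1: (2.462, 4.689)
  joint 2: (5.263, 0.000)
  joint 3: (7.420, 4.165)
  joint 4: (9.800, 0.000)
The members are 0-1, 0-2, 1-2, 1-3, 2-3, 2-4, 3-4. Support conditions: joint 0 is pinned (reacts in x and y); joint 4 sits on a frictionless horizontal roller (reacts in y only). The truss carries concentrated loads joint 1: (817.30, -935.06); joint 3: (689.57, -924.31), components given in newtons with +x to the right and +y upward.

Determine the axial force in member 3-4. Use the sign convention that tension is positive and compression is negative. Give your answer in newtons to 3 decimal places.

-1864.530

N=5 nodes, M=7 members, R=3 reactions → 2N=10, M+R=10
member 0 (0-1): L=5.2961, (cx,cy)=(0.4649,0.8854)
member 1 (0-2): L=5.2630, (cx,cy)=(1.0000,0.0000)
member 2 (1-2): L=5.4619, (cx,cy)=(0.5128,-0.8585)
member 3 (1-3): L=4.9856, (cx,cy)=(0.9945,-0.1051)
member 4 (2-3): L=4.6904, (cx,cy)=(0.4599,0.8880)
member 5 (2-4): L=4.5370, (cx,cy)=(1.0000,0.0000)
member 6 (3-4): L=4.7970, (cx,cy)=(0.4961,-0.8682)
solve A·x = −loads:
  F[0-1] = -271.6415 N (compression)
  F[0-2] = +1633.1492 N (tension)
  F[1-2] = -739.5685 N (compression)
  F[1-3] = -567.4526 N (compression)
  F[2-3] = +715.0069 N (tension)
  F[2-4] = +925.0657 N (tension)
  F[3-4] = -1864.5295 N (compression)
  Rx@0 = -1506.8700 N
  Ry@0 = +240.5050 N
  Ry@4 = +1618.8650 N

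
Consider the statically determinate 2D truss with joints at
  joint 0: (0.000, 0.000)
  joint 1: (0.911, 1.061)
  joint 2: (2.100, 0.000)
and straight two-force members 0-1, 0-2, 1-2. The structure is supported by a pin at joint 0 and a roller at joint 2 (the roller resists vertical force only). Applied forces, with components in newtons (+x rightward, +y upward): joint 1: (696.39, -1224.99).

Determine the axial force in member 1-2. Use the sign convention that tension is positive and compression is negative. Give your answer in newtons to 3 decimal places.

N=3 nodes, M=3 members, R=3 reactions → 2N=6, M+R=6
member 0 (0-1): L=1.3984, (cx,cy)=(0.6514,0.7587)
member 1 (0-2): L=2.1000, (cx,cy)=(1.0000,0.0000)
member 2 (1-2): L=1.5936, (cx,cy)=(0.7461,-0.6658)
solve A·x = −loads:
  F[0-1] = -450.4210 N (compression)
  F[0-2] = +989.8118 N (tension)
  F[1-2] = -1326.5998 N (compression)
  Rx@0 = -696.3900 N
  Ry@0 = +341.7349 N
  Ry@2 = +883.2551 N

-1326.600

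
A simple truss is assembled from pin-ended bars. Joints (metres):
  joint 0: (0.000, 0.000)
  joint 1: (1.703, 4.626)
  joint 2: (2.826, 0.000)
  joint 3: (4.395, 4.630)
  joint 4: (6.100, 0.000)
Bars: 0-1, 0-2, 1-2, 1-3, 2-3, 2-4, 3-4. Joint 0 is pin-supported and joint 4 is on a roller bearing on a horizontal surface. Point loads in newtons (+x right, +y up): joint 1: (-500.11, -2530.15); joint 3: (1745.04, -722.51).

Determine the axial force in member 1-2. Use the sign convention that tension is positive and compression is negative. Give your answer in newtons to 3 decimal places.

-1491.081

N=5 nodes, M=7 members, R=3 reactions → 2N=10, M+R=10
member 0 (0-1): L=4.9295, (cx,cy)=(0.3455,0.9384)
member 1 (0-2): L=2.8260, (cx,cy)=(1.0000,0.0000)
member 2 (1-2): L=4.7604, (cx,cy)=(0.2359,-0.9718)
member 3 (1-3): L=2.6920, (cx,cy)=(1.0000,0.0015)
member 4 (2-3): L=4.8886, (cx,cy)=(0.3209,0.9471)
member 5 (2-4): L=3.2740, (cx,cy)=(1.0000,0.0000)
member 6 (3-4): L=4.9340, (cx,cy)=(0.3456,-0.9384)
solve A·x = −loads:
  F[0-1] = -1151.3693 N (compression)
  F[0-2] = +1642.6939 N (tension)
  F[1-2] = -1491.0808 N (compression)
  F[1-3] = +454.1024 N (tension)
  F[2-3] = +1529.9351 N (tension)
  F[2-4] = +799.9068 N (tension)
  F[3-4] = -2314.7830 N (compression)
  Rx@0 = -1244.9300 N
  Ry@0 = +1080.4791 N
  Ry@4 = +2172.1809 N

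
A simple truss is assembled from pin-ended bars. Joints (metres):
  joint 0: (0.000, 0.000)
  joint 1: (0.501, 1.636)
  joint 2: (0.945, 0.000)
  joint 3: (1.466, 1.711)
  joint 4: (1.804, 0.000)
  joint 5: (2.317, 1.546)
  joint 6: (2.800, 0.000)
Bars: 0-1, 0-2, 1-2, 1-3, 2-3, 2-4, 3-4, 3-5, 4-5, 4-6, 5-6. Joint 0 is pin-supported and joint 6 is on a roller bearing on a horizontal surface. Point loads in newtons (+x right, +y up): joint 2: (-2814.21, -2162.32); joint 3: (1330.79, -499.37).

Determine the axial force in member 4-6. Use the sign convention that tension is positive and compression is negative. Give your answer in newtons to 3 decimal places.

563.744

N=7 nodes, M=11 members, R=3 reactions → 2N=14, M+R=14
member 0 (0-1): L=1.7110, (cx,cy)=(0.2928,0.9562)
member 1 (0-2): L=0.9450, (cx,cy)=(1.0000,0.0000)
member 2 (1-2): L=1.6952, (cx,cy)=(0.2619,-0.9651)
member 3 (1-3): L=0.9679, (cx,cy)=(0.9970,0.0775)
member 4 (2-3): L=1.7886, (cx,cy)=(0.2913,0.9566)
member 5 (2-4): L=0.8590, (cx,cy)=(1.0000,0.0000)
member 6 (3-4): L=1.7441, (cx,cy)=(0.1938,-0.9810)
member 7 (3-5): L=0.8668, (cx,cy)=(0.9817,-0.1903)
member 8 (4-5): L=1.6289, (cx,cy)=(0.3149,0.9491)
member 9 (4-6): L=0.9960, (cx,cy)=(1.0000,0.0000)
member 10 (5-6): L=1.6197, (cx,cy)=(0.2982,-0.9545)
solve A·x = −loads:
  F[0-1] = -896.5388 N (compression)
  F[0-2] = -1220.9023 N (compression)
  F[1-2] = +849.1995 N (tension)
  F[1-3] = -486.4018 N (compression)
  F[2-3] = +1403.6374 N (tension)
  F[2-4] = +1406.8567 N (tension)
  F[3-4] = -1623.4533 N (compression)
  F[3-5] = -1112.5722 N (compression)
  F[4-5] = +1678.0676 N (tension)
  F[4-6] = +563.7437 N (tension)
  F[5-6] = -1890.4588 N (compression)
  Rx@0 = +1483.4200 N
  Ry@0 = +857.2434 N
  Ry@6 = +1804.4466 N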